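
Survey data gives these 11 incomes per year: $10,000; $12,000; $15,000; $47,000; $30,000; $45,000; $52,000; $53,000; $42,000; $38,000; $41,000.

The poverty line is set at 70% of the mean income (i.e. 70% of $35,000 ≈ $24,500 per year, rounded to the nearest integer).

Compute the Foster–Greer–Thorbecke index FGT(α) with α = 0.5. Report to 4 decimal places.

0.1915

Incomes under z: $10,000, $12,000, $15,000 (q = 3 of N = 11).
Gap ratios (z−y)/z: (24500−10000)/24500 = 0.5918; (24500−12000)/24500 = 0.5102; (24500−15000)/24500 = 0.3878.
Raised to α = 0.5: 0.76931; 0.71429; 0.62270.
Sum = 2.106295; FGT(0.5) = 2.106295 / 11 = 0.1915.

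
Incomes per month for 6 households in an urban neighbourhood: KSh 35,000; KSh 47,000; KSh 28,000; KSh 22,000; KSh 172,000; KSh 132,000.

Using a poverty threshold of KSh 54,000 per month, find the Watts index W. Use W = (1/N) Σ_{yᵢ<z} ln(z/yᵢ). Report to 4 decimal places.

Incomes under z: KSh 22,000, KSh 28,000, KSh 35,000, KSh 47,000 (q = 4 of N = 6).
Log shortfalls: ln(54000/22000) = 0.8979; ln(54000/28000) = 0.6568; ln(54000/35000) = 0.4336; ln(54000/47000) = 0.1388.
W = 2.127194 / 6 = 0.3545.

0.3545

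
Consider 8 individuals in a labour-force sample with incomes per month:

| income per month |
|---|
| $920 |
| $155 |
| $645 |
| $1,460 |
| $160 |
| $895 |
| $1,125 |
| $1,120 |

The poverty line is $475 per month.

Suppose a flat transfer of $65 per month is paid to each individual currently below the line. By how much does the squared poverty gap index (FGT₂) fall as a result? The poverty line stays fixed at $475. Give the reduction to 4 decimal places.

0.0411

Before: below the line — $155, $160; squared poverty gap index (FGT₂) = 0.111704.
After the $65 transfer: below the line — $220, $225; squared poverty gap index (FGT₂) = 0.070651.
Reduction = 0.111704 − 0.070651 = 0.0411.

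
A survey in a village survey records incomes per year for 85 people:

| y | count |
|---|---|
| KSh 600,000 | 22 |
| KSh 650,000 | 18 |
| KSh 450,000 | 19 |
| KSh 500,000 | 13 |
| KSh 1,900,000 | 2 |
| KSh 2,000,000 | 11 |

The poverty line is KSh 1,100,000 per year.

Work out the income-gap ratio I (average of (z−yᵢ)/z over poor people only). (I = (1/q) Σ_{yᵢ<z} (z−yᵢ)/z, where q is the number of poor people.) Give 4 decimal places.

Below z: 19×KSh 450,000, 13×KSh 500,000, 22×KSh 600,000, 18×KSh 650,000 (q = 72 of N = 85).
Relative gaps: 0.5909 (×19), 0.5455 (×13), 0.4545 (×22), 0.4091 (×18); sum = 35.681818.
The income-gap ratio divides by q (the poor only): 35.681818 / 72 = 0.4956.

0.4956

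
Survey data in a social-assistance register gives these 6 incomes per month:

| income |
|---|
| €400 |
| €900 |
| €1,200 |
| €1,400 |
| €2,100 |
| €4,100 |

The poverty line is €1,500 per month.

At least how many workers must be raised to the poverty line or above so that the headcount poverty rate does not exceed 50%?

1

Currently q = 4 of N = 6 are below the line (H = 0.667).
A headcount ratio of at most 50% allows at most ⌊0.50 × 6⌋ = 3 poor workers.
So at least 4 − 3 = 1 must be lifted.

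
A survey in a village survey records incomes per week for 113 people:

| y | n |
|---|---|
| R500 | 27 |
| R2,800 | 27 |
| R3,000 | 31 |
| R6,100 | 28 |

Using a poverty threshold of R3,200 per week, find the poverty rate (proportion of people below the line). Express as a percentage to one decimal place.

75.2%

85 of the 113 people have income below R3,200.
H = 85/113 = 75.2%.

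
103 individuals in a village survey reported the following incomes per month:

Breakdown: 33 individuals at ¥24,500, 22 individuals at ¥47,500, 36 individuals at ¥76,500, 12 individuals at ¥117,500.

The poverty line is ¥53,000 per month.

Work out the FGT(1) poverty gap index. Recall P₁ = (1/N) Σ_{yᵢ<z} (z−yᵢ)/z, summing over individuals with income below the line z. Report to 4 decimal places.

0.1944

Incomes under z: 33×¥24,500, 22×¥47,500 (q = 55 of N = 103).
Gap ratios (z−y)/z: (53000−24500)/53000 = 0.5377 (×33); (53000−47500)/53000 = 0.1038 (×22).
Sum of shortfalls = 20.028302; P₁ averages over all N: 20.028302 / 103 = 0.1944.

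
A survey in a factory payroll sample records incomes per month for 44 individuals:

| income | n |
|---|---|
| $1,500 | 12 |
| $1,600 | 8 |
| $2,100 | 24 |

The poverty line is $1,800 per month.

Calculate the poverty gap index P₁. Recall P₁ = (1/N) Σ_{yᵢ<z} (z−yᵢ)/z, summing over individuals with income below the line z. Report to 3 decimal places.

Below the line: 12×$1,500, 8×$1,600 (q = 20 of N = 44).
Gap ratios (z−y)/z: (1800−1500)/1800 = 0.1667 (×12); (1800−1600)/1800 = 0.1111 (×8).
Σ = 2.888889. Dividing by the full population N = 44 gives P₁ = 0.066.

0.066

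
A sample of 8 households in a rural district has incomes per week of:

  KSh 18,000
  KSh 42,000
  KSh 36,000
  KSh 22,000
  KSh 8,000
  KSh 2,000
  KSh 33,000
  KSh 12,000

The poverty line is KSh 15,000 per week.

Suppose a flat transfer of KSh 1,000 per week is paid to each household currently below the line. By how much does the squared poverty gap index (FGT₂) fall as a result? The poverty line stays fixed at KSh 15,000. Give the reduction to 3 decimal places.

0.024

Before: below the line — KSh 2,000, KSh 8,000, KSh 12,000; squared poverty gap index (FGT₂) = 0.12611.
After the KSh 1,000 transfer: below the line — KSh 3,000, KSh 9,000, KSh 13,000; squared poverty gap index (FGT₂) = 0.10222.
Reduction = 0.12611 − 0.10222 = 0.024.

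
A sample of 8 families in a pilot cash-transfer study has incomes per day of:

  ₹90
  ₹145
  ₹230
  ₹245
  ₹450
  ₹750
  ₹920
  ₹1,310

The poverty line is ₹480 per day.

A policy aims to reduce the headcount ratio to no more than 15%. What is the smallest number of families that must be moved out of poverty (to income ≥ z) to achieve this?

4

Currently q = 5 of N = 8 are below the line (H = 0.625).
A headcount ratio of at most 15% allows at most ⌊0.15 × 8⌋ = 1 poor families.
So at least 5 − 1 = 4 must be lifted.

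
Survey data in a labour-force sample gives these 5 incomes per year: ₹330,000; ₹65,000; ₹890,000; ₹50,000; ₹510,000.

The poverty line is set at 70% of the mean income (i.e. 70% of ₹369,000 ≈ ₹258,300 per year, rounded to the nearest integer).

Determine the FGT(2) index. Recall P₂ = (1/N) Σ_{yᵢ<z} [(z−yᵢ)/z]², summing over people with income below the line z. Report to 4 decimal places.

0.2421

Below z: ₹50,000, ₹65,000 (q = 2 of N = 5).
Relative gaps: (258300−50000)/258300 = 0.8064; (258300−65000)/258300 = 0.7484.
Squared: 0.6503; 0.5600.
Sum = 1.210359; P₂ = 1.210359 / 5 = 0.2421.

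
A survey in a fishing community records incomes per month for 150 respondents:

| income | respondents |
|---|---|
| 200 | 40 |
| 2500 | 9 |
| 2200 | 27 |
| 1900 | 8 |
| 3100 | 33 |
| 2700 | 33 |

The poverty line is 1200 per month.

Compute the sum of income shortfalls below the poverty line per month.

40000

Incomes under z: 40×200 (q = 40 of N = 150).
Individual gaps: 40×(1200−200) = 40000.
Aggregate gap = 40000.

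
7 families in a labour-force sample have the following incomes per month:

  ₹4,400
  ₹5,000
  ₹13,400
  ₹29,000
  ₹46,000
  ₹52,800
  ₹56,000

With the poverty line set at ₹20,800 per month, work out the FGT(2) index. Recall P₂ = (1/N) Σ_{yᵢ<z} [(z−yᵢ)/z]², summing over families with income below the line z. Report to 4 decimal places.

0.1893

Below z: ₹4,400, ₹5,000, ₹13,400 (q = 3 of N = 7).
Normalized shortfalls: (20800−4400)/20800 = 0.7885; (20800−5000)/20800 = 0.7596; (20800−13400)/20800 = 0.3558.
Squared: 0.6217; 0.5770; 0.1266.
Sum = 1.325259; P₂ = 1.325259 / 7 = 0.1893.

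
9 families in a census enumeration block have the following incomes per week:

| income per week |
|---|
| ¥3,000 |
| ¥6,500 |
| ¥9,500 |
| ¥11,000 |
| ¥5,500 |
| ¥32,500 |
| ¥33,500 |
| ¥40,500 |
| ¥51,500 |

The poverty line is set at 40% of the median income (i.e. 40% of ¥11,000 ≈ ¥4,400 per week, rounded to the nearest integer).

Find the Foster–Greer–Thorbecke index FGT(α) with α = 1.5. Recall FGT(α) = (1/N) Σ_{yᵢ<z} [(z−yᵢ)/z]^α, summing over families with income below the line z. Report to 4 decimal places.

Below z: ¥3,000 (q = 1 of N = 9).
Gap ratios (z−y)/z: (4400−3000)/4400 = 0.3182.
Raised to α = 1.5: 0.17948.
Sum = 0.179479; FGT(1.5) = 0.179479 / 9 = 0.0199.

0.0199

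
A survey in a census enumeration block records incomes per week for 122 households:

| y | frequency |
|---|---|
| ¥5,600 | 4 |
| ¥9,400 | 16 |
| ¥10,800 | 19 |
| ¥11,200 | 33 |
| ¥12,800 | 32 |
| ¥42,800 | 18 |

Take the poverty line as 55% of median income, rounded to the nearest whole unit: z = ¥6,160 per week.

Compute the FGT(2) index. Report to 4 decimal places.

0.0003

Incomes under z: 4×¥5,600 (q = 4 of N = 122).
Shortfall ratios: (6160−5600)/6160 = 0.0909 (×4).
Squared: 0.0083 (×4).
Sum = 0.033058; P₂ = 0.033058 / 122 = 0.0003.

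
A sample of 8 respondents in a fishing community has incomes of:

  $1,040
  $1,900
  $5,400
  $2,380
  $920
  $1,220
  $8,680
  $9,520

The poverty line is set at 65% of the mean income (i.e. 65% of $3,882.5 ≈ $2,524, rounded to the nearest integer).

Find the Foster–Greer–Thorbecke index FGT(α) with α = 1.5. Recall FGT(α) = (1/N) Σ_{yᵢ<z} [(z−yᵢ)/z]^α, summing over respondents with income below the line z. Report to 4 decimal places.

Below z: $920, $1,040, $1,220, $1,900, $2,380 (q = 5 of N = 8).
Normalized shortfalls: (2524−920)/2524 = 0.6355; (2524−1040)/2524 = 0.5880; (2524−1220)/2524 = 0.5166; (2524−1900)/2524 = 0.2472; (2524−2380)/2524 = 0.0571.
Raised to α = 1.5: 0.50661; 0.45083; 0.37135; 0.12293; 0.01363.
Sum = 1.465345; FGT(1.5) = 1.465345 / 8 = 0.1832.

0.1832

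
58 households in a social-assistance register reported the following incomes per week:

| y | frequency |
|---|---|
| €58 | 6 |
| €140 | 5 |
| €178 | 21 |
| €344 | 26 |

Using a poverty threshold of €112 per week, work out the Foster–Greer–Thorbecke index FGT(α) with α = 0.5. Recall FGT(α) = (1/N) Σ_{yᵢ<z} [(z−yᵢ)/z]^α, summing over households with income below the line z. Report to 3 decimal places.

Poor units: 6×€58 (q = 6 of N = 58).
Gap ratios (z−y)/z: (112−58)/112 = 0.4821 (×6).
Raised to α = 0.5: 0.69437 (×6).
Sum = 4.166190; FGT(0.5) = 4.166190 / 58 = 0.072.

0.072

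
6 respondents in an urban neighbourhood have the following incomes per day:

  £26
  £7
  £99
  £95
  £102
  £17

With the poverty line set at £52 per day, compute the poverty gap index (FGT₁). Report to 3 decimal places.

Incomes under z: £7, £17, £26 (q = 3 of N = 6).
Shortfall ratios: (52−7)/52 = 0.8654; (52−17)/52 = 0.6731; (52−26)/52 = 0.5000.
Σ = 2.038462. Dividing by the full population N = 6 gives P₁ = 0.340.

0.340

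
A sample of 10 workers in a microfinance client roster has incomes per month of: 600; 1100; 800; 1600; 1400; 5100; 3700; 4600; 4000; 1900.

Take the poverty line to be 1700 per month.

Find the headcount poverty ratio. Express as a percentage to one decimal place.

50.0%

5 of the 10 workers have income below 1700.
H = 5/10 = 50.0%.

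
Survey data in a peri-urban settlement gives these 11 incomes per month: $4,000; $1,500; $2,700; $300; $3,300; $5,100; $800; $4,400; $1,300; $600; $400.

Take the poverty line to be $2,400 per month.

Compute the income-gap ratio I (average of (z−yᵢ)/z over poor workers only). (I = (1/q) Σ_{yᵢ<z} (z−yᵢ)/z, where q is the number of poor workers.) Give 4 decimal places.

0.6597

Below the line: $300, $400, $600, $800, $1,300, $1,500 (q = 6 of N = 11).
Shortfall ratios (z−y)/z: 0.8750, 0.8333, 0.7500, 0.6667, 0.4583, 0.3750; sum = 3.958333.
I averages over the q = 6 poor units only: 3.958333 / 6 = 0.6597.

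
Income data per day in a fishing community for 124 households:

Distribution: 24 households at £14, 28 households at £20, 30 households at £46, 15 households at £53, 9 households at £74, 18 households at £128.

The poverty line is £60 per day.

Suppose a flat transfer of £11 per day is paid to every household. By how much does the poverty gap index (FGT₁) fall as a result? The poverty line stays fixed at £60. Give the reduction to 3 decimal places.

0.135

Before: below the line — 24×£14, 28×£20, 30×£46, 15×£53; poverty gap index (FGT₁) = 0.36949.
After the £11 transfer: below the line — 24×£25, 28×£31, 30×£57; poverty gap index (FGT₁) = 0.23414.
Reduction = 0.36949 − 0.23414 = 0.135.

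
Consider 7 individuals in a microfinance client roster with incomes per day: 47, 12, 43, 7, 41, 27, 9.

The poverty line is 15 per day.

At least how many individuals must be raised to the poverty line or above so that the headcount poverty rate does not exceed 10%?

3

3 of the 7 individuals are poor, so H = 3/7 = 0.429.
A headcount ratio of at most 10% allows at most ⌊0.10 × 7⌋ = 0 poor individuals.
So at least 3 − 0 = 3 must be lifted.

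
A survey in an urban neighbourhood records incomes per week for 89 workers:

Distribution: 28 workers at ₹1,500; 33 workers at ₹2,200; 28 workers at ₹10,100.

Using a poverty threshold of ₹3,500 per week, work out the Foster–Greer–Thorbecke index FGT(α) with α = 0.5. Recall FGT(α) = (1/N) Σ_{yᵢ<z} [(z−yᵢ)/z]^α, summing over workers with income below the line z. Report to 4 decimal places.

0.4638

Below z: 28×₹1,500, 33×₹2,200 (q = 61 of N = 89).
Relative gaps: (3500−1500)/3500 = 0.5714 (×28); (3500−2200)/3500 = 0.3714 (×33).
Raised to α = 0.5: 0.75593 (×28); 0.60945 (×33).
Sum = 41.277841; FGT(0.5) = 41.277841 / 89 = 0.4638.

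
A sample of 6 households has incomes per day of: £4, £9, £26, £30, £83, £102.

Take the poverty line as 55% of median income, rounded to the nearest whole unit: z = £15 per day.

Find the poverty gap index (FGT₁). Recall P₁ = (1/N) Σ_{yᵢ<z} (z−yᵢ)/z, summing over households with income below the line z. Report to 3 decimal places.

Poor units: £4, £9 (q = 2 of N = 6).
Normalized shortfalls: (15−4)/15 = 0.7333; (15−9)/15 = 0.4000.
Sum of shortfalls = 1.133333; P₁ averages over all N: 1.133333 / 6 = 0.189.

0.189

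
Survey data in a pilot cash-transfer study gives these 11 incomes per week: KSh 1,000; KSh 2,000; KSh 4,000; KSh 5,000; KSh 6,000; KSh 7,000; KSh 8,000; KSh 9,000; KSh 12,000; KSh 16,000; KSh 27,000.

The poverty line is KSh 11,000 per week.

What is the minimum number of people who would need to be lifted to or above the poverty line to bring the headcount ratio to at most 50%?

3

8 of the 11 people are poor, so H = 8/11 = 0.727.
A headcount ratio of at most 50% allows at most ⌊0.50 × 11⌋ = 5 poor people.
So at least 8 − 5 = 3 must be lifted.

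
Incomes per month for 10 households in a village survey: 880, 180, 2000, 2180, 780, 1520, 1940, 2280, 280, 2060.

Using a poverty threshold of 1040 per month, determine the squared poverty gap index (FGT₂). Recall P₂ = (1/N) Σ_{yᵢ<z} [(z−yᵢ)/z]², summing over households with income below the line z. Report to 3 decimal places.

0.130

Poor units: 180, 280, 780, 880 (q = 4 of N = 10).
Gap ratios (z−y)/z: (1040−180)/1040 = 0.8269; (1040−280)/1040 = 0.7308; (1040−780)/1040 = 0.2500; (1040−880)/1040 = 0.1538.
Squared: 0.6838; 0.5340; 0.0625; 0.0237.
Sum = 1.303994; P₂ = 1.303994 / 10 = 0.130.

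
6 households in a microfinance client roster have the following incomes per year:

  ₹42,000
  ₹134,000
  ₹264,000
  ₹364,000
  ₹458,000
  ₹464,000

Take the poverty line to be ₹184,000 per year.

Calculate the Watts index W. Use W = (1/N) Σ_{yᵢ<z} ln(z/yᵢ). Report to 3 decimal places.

Below the line: ₹42,000, ₹134,000 (q = 2 of N = 6).
Log gaps: ln(184000/42000) = 1.4773; ln(184000/134000) = 0.3171.
W = 1.794362 / 6 = 0.299.

0.299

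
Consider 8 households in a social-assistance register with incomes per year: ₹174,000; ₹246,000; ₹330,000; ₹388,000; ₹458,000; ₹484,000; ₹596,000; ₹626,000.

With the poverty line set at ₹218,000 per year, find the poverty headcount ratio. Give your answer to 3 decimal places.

0.125

1 of the 8 households have income below ₹218,000.
H = 1/8 = 0.125.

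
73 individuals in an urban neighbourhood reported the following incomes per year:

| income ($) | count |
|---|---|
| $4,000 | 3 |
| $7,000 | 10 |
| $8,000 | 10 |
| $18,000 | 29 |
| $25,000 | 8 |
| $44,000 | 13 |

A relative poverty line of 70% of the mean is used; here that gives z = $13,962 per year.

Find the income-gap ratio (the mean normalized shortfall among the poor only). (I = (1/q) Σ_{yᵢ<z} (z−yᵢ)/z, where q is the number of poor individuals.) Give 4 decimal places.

Poor units: 3×$4,000, 10×$7,000, 10×$8,000 (q = 23 of N = 73).
Relative gaps: 0.7135 (×3), 0.4986 (×10), 0.4270 (×10); sum = 11.397078.
The income-gap ratio divides by q (the poor only): 11.397078 / 23 = 0.4955.

0.4955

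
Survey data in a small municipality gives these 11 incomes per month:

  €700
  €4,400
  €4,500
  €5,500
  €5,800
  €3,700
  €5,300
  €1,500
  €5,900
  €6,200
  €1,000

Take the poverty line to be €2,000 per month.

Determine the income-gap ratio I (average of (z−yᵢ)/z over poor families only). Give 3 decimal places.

Below z: €700, €1,000, €1,500 (q = 3 of N = 11).
Shortfall ratios (z−y)/z: 0.6500, 0.5000, 0.2500; sum = 1.400000.
The income-gap ratio divides by q (the poor only): 1.400000 / 3 = 0.467.

0.467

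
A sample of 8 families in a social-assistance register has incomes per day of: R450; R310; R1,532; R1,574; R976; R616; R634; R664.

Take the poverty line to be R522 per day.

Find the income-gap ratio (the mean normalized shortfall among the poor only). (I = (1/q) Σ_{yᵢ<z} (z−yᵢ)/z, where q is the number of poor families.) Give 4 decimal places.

0.2720

Incomes under z: R310, R450 (q = 2 of N = 8).
Relative gaps: 0.4061, 0.1379; sum = 0.544061.
The income-gap ratio divides by q (the poor only): 0.544061 / 2 = 0.2720.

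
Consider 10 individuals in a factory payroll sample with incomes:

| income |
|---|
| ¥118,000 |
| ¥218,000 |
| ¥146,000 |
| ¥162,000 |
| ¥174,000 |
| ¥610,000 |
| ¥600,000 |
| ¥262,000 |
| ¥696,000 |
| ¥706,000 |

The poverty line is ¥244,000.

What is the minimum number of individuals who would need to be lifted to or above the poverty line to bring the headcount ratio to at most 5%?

5 of the 10 individuals are poor, so H = 5/10 = 0.500.
A headcount ratio of at most 5% allows at most ⌊0.05 × 10⌋ = 0 poor individuals.
So at least 5 − 0 = 5 must be lifted.

5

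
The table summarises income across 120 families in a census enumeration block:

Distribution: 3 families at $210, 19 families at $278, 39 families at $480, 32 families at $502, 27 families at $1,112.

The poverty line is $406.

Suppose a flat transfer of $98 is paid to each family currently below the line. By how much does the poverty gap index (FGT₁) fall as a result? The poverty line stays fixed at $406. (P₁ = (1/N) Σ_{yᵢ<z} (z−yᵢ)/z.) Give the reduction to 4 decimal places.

Before: below the line — 3×$210, 19×$278; poverty gap index (FGT₁) = 0.061987.
After the $98 transfer: below the line — 3×$308, 19×$376; poverty gap index (FGT₁) = 0.017734.
Reduction = 0.061987 − 0.017734 = 0.0443.

0.0443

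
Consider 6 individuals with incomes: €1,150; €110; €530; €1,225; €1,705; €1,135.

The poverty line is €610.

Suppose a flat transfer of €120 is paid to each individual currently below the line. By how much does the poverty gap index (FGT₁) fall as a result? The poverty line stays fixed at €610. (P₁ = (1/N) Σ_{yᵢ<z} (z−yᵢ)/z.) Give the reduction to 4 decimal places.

Before: below the line — €110, €530; poverty gap index (FGT₁) = 0.158470.
After the €120 transfer: below the line — €230; poverty gap index (FGT₁) = 0.103825.
Reduction = 0.158470 − 0.103825 = 0.0546.

0.0546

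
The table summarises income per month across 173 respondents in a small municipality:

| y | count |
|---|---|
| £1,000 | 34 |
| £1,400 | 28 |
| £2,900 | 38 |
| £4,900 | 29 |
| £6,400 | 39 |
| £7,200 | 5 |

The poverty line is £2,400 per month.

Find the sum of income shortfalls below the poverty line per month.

£75,600

Incomes under z: 34×£1,000, 28×£1,400 (q = 62 of N = 173).
Individual gaps: 34×(2400−1000) = 47600; 28×(2400−1400) = 28000.
Aggregate gap = £75,600.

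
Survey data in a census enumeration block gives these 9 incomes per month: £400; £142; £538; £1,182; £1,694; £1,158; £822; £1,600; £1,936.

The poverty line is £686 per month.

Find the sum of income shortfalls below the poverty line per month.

£978

Poor units: £142, £400, £538 (q = 3 of N = 9).
Individual gaps: 686−142 = 544; 686−400 = 286; 686−538 = 148.
Aggregate gap = £978.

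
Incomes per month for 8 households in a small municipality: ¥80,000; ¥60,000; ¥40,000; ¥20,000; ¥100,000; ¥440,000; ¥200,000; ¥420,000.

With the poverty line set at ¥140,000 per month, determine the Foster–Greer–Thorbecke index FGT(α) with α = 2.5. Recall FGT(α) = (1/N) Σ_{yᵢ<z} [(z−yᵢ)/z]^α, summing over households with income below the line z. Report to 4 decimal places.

Incomes under z: ¥20,000, ¥40,000, ¥60,000, ¥80,000, ¥100,000 (q = 5 of N = 8).
Shortfall ratios: (140000−20000)/140000 = 0.8571; (140000−40000)/140000 = 0.7143; (140000−60000)/140000 = 0.5714; (140000−80000)/140000 = 0.4286; (140000−100000)/140000 = 0.2857.
Raised to α = 2.5: 0.68019; 0.43120; 0.24683; 0.12024; 0.04363.
Sum = 1.522106; FGT(2.5) = 1.522106 / 8 = 0.1903.

0.1903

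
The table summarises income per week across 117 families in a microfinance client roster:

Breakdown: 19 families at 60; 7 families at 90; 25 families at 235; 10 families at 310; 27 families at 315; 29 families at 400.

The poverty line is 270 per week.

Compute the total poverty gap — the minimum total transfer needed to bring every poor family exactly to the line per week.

Incomes under z: 19×60, 7×90, 25×235 (q = 51 of N = 117).
Individual gaps: 19×(270−60) = 3990; 7×(270−90) = 1260; 25×(270−235) = 875.
Aggregate gap = 6125.

6125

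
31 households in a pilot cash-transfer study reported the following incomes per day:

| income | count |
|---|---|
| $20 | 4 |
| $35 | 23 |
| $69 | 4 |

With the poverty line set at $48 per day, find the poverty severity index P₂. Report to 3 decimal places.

Below the line: 4×$20, 23×$35 (q = 27 of N = 31).
Normalized shortfalls: (48−20)/48 = 0.5833 (×4); (48−35)/48 = 0.2708 (×23).
Squared: 0.3403 (×4); 0.0734 (×23).
Sum = 3.048177; P₂ = 3.048177 / 31 = 0.098.

0.098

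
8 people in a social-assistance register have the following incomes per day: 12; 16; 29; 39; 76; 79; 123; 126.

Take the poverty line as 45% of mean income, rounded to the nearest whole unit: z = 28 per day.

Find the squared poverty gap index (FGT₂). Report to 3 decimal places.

0.064

Poor units: 12, 16 (q = 2 of N = 8).
Gap ratios (z−y)/z: (28−12)/28 = 0.5714; (28−16)/28 = 0.4286.
Squared: 0.3265; 0.1837.
Sum = 0.510204; P₂ = 0.510204 / 8 = 0.064.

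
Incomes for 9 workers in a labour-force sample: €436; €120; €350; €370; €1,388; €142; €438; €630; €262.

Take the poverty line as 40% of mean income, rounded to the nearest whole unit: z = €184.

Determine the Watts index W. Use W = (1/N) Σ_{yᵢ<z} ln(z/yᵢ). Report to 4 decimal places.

Below the line: €120, €142 (q = 2 of N = 9).
ln(z/y) terms: ln(184/120) = 0.4274; ln(184/142) = 0.2591.
W = 0.686553 / 9 = 0.0763.

0.0763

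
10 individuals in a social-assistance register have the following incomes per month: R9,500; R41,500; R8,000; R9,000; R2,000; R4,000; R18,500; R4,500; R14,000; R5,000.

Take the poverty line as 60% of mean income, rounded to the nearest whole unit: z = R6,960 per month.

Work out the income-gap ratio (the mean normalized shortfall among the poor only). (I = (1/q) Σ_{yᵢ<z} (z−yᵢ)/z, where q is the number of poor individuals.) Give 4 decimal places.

0.4432

Below the line: R2,000, R4,000, R4,500, R5,000 (q = 4 of N = 10).
Shortfall ratios (z−y)/z: 0.7126, 0.4253, 0.3534, 0.2816; sum = 1.772989.
I averages over the q = 4 poor units only: 1.772989 / 4 = 0.4432.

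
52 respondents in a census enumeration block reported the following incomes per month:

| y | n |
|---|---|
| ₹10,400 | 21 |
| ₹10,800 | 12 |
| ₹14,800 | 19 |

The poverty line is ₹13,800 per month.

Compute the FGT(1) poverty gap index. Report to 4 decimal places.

0.1497

Poor units: 21×₹10,400, 12×₹10,800 (q = 33 of N = 52).
Gap ratios (z−y)/z: (13800−10400)/13800 = 0.2464 (×21); (13800−10800)/13800 = 0.2174 (×12).
Sum of shortfalls = 7.782609; P₁ averages over all N: 7.782609 / 52 = 0.1497.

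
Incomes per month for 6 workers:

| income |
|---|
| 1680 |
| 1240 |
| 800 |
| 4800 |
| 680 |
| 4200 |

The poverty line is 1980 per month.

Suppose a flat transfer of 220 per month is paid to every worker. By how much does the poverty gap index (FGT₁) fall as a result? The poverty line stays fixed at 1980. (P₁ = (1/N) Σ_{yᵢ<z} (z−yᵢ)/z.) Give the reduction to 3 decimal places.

0.074

Before: below the line — 680, 800, 1240, 1680; poverty gap index (FGT₁) = 0.29630.
After the 220 transfer: below the line — 900, 1020, 1460, 1900; poverty gap index (FGT₁) = 0.22222.
Reduction = 0.29630 − 0.22222 = 0.074.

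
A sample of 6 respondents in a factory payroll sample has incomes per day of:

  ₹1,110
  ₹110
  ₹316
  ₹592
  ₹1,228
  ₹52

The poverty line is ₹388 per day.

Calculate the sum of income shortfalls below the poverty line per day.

Poor units: ₹52, ₹110, ₹316 (q = 3 of N = 6).
Individual gaps: 388−52 = 336; 388−110 = 278; 388−316 = 72.
Aggregate gap = ₹686.

₹686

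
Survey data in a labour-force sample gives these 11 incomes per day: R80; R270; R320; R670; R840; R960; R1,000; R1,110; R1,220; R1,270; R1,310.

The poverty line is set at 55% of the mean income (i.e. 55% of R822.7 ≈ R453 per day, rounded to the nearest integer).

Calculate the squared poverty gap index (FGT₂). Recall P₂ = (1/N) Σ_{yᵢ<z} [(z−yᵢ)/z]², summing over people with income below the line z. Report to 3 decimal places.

0.084

Below z: R80, R270, R320 (q = 3 of N = 11).
Shortfall ratios: (453−80)/453 = 0.8234; (453−270)/453 = 0.4040; (453−320)/453 = 0.2936.
Squared: 0.6780; 0.1632; 0.0862.
Sum = 0.927381; P₂ = 0.927381 / 11 = 0.084.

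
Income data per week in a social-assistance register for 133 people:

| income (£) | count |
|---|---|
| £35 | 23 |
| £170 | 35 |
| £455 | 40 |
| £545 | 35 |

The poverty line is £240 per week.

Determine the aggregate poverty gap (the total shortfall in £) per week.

Below the line: 23×£35, 35×£170 (q = 58 of N = 133).
Individual gaps: 23×(240−35) = 4715; 35×(240−170) = 2450.
Aggregate gap = £7,165.

£7,165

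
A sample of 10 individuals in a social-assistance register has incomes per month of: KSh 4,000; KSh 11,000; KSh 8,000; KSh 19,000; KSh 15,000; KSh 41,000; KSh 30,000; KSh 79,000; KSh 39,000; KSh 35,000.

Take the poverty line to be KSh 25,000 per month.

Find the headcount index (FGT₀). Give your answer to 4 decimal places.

5 of the 10 individuals have income below KSh 25,000.
H = 5/10 = 0.5000.

0.5000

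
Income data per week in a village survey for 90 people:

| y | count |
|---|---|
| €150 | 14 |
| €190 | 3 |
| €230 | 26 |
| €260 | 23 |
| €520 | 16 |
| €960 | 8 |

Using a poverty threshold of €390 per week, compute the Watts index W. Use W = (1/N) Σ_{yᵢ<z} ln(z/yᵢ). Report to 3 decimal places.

Incomes under z: 14×€150, 3×€190, 26×€230, 23×€260 (q = 66 of N = 90).
ln(z/y) terms: ln(390/150) = 0.9555 (×14); ln(390/190) = 0.7191 (×3); ln(390/230) = 0.5281 (×26); ln(390/260) = 0.4055 (×23).
W = 38.589979 / 90 = 0.429.

0.429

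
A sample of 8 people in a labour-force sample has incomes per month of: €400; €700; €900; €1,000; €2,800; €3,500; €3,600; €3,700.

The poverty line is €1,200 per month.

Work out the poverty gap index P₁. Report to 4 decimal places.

Below z: €400, €700, €900, €1,000 (q = 4 of N = 8).
Shortfall ratios: (1200−400)/1200 = 0.6667; (1200−700)/1200 = 0.4167; (1200−900)/1200 = 0.2500; (1200−1000)/1200 = 0.1667.
Sum of shortfalls = 1.500000; P₁ averages over all N: 1.500000 / 8 = 0.1875.

0.1875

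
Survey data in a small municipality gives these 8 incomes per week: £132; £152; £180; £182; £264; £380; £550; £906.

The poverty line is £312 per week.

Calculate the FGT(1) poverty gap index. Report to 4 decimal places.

0.2604

Below the line: £132, £152, £180, £182, £264 (q = 5 of N = 8).
Relative gaps: (312−132)/312 = 0.5769; (312−152)/312 = 0.5128; (312−180)/312 = 0.4231; (312−182)/312 = 0.4167; (312−264)/312 = 0.1538.
Sum of shortfalls = 2.083333; P₁ averages over all N: 2.083333 / 8 = 0.2604.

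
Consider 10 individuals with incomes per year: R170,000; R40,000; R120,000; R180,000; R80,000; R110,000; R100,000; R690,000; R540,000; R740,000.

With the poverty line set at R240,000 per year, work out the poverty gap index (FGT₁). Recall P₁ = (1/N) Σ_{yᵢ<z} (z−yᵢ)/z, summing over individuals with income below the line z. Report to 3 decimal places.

0.367

Below the line: R40,000, R80,000, R100,000, R110,000, R120,000, R170,000, R180,000 (q = 7 of N = 10).
Normalized shortfalls: (240000−40000)/240000 = 0.8333; (240000−80000)/240000 = 0.6667; (240000−100000)/240000 = 0.5833; (240000−110000)/240000 = 0.5417; (240000−120000)/240000 = 0.5000; (240000−170000)/240000 = 0.2917; (240000−180000)/240000 = 0.2500.
Sum of shortfalls = 3.666667; P₁ averages over all N: 3.666667 / 10 = 0.367.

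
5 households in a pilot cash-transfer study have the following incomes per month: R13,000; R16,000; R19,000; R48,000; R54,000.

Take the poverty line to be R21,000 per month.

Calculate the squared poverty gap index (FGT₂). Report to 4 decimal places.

0.0422

Incomes under z: R13,000, R16,000, R19,000 (q = 3 of N = 5).
Normalized shortfalls: (21000−13000)/21000 = 0.3810; (21000−16000)/21000 = 0.2381; (21000−19000)/21000 = 0.0952.
Squared: 0.1451; 0.0567; 0.0091.
Sum = 0.210884; P₂ = 0.210884 / 5 = 0.0422.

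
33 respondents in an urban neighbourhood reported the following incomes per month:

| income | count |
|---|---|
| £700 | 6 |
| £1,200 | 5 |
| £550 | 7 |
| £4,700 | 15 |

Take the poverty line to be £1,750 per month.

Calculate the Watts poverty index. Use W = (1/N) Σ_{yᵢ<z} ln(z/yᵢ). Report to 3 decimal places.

Incomes under z: 7×£550, 6×£700, 5×£1,200 (q = 18 of N = 33).
Log shortfalls: ln(1750/550) = 1.1575 (×7); ln(1750/700) = 0.9163 (×6); ln(1750/1200) = 0.3773 (×5).
W = 15.486385 / 33 = 0.469.

0.469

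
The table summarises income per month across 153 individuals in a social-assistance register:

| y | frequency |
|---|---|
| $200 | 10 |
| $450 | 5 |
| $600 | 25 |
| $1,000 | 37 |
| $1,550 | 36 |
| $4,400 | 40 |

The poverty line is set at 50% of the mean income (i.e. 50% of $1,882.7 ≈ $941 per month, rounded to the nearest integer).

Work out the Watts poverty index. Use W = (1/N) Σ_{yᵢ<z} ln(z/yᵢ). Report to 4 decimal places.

Below z: 10×$200, 5×$450, 25×$600 (q = 40 of N = 153).
ln(z/y) terms: ln(941/200) = 1.5486 (×10); ln(941/450) = 0.7377 (×5); ln(941/600) = 0.4500 (×25).
W = 30.425073 / 153 = 0.1989.

0.1989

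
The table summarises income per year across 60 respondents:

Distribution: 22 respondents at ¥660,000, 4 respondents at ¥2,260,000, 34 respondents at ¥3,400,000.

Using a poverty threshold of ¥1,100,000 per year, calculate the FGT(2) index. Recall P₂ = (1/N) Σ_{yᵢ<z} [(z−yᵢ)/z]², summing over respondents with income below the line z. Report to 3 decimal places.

0.059

Below z: 22×¥660,000 (q = 22 of N = 60).
Gap ratios (z−y)/z: (1100000−660000)/1100000 = 0.4000 (×22).
Squared: 0.1600 (×22).
Sum = 3.520000; P₂ = 3.520000 / 60 = 0.059.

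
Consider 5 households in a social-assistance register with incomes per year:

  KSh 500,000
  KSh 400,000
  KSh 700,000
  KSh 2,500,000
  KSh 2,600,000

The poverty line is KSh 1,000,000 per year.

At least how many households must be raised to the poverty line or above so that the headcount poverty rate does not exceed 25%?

2

3 of the 5 households are poor, so H = 3/5 = 0.600.
A headcount ratio of at most 25% allows at most ⌊0.25 × 5⌋ = 1 poor households.
So at least 3 − 1 = 2 must be lifted.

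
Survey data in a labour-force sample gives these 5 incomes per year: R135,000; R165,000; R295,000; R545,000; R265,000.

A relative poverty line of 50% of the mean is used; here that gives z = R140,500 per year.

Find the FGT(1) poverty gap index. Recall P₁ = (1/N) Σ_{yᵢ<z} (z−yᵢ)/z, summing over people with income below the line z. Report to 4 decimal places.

Below the line: R135,000 (q = 1 of N = 5).
Gap ratios (z−y)/z: (140500−135000)/140500 = 0.0391.
Σ = 0.039146. Dividing by the full population N = 5 gives P₁ = 0.0078.

0.0078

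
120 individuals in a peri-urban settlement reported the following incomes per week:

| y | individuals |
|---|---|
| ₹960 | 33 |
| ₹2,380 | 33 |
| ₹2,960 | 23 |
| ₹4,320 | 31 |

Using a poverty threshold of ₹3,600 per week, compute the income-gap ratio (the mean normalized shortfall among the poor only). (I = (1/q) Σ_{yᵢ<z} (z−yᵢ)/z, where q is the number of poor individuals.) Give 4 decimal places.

Incomes under z: 33×₹960, 33×₹2,380, 23×₹2,960 (q = 89 of N = 120).
Relative gaps: 0.7333 (×33), 0.3389 (×33), 0.1778 (×23); sum = 39.472222.
The income-gap ratio divides by q (the poor only): 39.472222 / 89 = 0.4435.

0.4435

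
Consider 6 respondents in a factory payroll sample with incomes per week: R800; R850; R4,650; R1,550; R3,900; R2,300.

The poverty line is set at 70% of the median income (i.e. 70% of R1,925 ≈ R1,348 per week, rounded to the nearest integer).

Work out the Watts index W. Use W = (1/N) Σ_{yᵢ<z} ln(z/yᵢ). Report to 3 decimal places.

Below z: R800, R850 (q = 2 of N = 6).
ln(z/y) terms: ln(1348/800) = 0.5218; ln(1348/850) = 0.4611.
W = 0.982907 / 6 = 0.164.

0.164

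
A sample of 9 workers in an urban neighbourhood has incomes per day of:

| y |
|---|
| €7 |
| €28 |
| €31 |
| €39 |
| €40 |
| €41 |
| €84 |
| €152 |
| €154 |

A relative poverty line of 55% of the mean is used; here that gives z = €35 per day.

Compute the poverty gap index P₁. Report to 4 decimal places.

Below the line: €7, €28, €31 (q = 3 of N = 9).
Relative gaps: (35−7)/35 = 0.8000; (35−28)/35 = 0.2000; (35−31)/35 = 0.1143.
Sum of shortfalls = 1.114286; P₁ averages over all N: 1.114286 / 9 = 0.1238.

0.1238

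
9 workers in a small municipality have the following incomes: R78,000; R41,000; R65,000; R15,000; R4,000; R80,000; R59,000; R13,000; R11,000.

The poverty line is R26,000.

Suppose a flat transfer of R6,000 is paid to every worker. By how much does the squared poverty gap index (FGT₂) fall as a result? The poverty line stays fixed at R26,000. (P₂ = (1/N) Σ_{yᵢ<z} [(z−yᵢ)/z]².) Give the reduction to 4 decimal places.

Before: below the line — R4,000, R11,000, R13,000, R15,000; squared poverty gap index (FGT₂) = 0.164201.
After the R6,000 transfer: below the line — R10,000, R17,000, R19,000, R21,000; squared poverty gap index (FGT₂) = 0.067554.
Reduction = 0.164201 − 0.067554 = 0.0966.

0.0966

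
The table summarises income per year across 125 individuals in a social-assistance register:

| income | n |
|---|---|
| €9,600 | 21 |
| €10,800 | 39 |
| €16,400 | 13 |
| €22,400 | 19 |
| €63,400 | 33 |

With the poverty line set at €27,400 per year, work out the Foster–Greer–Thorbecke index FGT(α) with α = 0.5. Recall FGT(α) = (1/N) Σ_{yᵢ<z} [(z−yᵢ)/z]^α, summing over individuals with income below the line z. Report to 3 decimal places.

0.509

Below z: 21×€9,600, 39×€10,800, 13×€16,400, 19×€22,400 (q = 92 of N = 125).
Normalized shortfalls: (27400−9600)/27400 = 0.6496 (×21); (27400−10800)/27400 = 0.6058 (×39); (27400−16400)/27400 = 0.4015 (×13); (27400−22400)/27400 = 0.1825 (×19).
Raised to α = 0.5: 0.80600 (×21); 0.77836 (×39); 0.63361 (×13); 0.42718 (×19).
Sum = 63.635215; FGT(0.5) = 63.635215 / 125 = 0.509.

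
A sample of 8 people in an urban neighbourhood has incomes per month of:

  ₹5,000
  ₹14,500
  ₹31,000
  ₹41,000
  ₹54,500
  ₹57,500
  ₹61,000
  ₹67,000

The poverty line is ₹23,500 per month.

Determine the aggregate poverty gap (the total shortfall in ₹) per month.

Below the line: ₹5,000, ₹14,500 (q = 2 of N = 8).
Individual gaps: 23500−5000 = 18500; 23500−14500 = 9000.
Aggregate gap = ₹27,500.

₹27,500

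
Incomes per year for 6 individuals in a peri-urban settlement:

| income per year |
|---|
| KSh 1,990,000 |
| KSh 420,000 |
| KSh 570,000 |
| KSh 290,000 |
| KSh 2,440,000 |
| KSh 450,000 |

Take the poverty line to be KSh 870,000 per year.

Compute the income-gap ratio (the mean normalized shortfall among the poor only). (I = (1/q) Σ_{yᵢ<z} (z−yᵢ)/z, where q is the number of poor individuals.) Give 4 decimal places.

Incomes under z: KSh 290,000, KSh 420,000, KSh 450,000, KSh 570,000 (q = 4 of N = 6).
Shortfall ratios (z−y)/z: 0.6667, 0.5172, 0.4828, 0.3448; sum = 2.011494.
I averages over the q = 4 poor units only: 2.011494 / 4 = 0.5029.

0.5029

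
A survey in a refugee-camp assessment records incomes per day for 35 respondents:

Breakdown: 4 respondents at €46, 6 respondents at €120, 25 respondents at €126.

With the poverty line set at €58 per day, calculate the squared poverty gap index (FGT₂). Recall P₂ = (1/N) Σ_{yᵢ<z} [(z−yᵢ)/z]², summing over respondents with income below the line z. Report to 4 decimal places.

Below the line: 4×€46 (q = 4 of N = 35).
Relative gaps: (58−46)/58 = 0.2069 (×4).
Squared: 0.0428 (×4).
Sum = 0.171225; P₂ = 0.171225 / 35 = 0.0049.

0.0049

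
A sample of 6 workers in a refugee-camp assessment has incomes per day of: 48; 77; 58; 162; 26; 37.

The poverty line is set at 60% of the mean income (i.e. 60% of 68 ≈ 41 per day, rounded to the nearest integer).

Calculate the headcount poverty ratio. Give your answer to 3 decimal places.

2 of the 6 workers have income below 41.
H = 2/6 = 0.333.

0.333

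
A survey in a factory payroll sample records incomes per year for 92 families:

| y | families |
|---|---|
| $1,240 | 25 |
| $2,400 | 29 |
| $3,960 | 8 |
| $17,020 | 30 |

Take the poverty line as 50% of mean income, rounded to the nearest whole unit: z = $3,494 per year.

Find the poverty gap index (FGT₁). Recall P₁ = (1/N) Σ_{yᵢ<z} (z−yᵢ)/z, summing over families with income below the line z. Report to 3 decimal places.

0.274

Below the line: 25×$1,240, 29×$2,400 (q = 54 of N = 92).
Shortfall ratios: (3494−1240)/3494 = 0.6451 (×25); (3494−2400)/3494 = 0.3131 (×29).
Sum of shortfalls = 25.207785; P₁ averages over all N: 25.207785 / 92 = 0.274.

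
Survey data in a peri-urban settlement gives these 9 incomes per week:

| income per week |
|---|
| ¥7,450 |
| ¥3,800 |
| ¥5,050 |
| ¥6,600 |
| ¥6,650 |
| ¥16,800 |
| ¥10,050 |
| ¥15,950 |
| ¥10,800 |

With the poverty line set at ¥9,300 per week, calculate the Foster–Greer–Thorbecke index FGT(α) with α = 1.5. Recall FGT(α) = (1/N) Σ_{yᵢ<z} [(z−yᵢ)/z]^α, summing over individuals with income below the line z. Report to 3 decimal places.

0.129

Below the line: ¥3,800, ¥5,050, ¥6,600, ¥6,650, ¥7,450 (q = 5 of N = 9).
Gap ratios (z−y)/z: (9300−3800)/9300 = 0.5914; (9300−5050)/9300 = 0.4570; (9300−6600)/9300 = 0.2903; (9300−6650)/9300 = 0.2849; (9300−7450)/9300 = 0.1989.
Raised to α = 1.5: 0.45480; 0.30893; 0.15643; 0.15211; 0.08872.
Sum = 1.160986; FGT(1.5) = 1.160986 / 9 = 0.129.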